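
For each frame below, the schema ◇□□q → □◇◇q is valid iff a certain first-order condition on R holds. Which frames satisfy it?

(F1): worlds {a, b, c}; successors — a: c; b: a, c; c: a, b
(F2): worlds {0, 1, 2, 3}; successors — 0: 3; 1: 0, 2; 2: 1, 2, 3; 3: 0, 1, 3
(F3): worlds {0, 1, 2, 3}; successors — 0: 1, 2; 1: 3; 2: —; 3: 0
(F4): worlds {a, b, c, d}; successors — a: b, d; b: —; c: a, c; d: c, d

Frame correspondent (Sahlqvist): ∀x ∀y ∀z ((xRy ∧ xRz) → ∃w (yR²w ∧ zR²w)) — i.e. a generalized confluence (Geach) condition.
(F1): holds.
(F2): holds.
(F3): fails — 0R1, 0R2 but no w with 1R²w and 2R²w.
(F4): fails — aRb, aRb but no w with bR²w and bR²w.
Valid on: (F1), (F2).

(F1), (F2)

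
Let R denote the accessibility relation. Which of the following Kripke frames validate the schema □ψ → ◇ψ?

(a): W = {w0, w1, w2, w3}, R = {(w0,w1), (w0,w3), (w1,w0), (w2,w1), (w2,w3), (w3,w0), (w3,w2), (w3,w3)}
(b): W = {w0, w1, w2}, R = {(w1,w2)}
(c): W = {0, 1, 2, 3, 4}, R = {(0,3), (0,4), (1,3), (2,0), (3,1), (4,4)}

(a), (c)

Frame correspondent (Sahlqvist): ∀x ∃y Rxy — i.e. seriality.
(a): condition met.
(b): fails — world w0 has no successor.
(c): condition met.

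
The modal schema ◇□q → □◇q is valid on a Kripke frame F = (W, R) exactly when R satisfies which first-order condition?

Suppose ◇□q→□◇q is valid. Take Rxy, Rxz and set V(q)={w : Ryw}. Then □q at y so ◇□q at x, so □◇q at x, so ◇q at z, giving w with Rzw and Ryw.

Convergence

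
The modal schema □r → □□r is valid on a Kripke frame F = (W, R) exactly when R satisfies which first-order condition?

transitivity

This schema is the 4 axiom.
It corresponds to transitivity: ∀x ∀y ∀z (Rxy ∧ Ryz → Rxz).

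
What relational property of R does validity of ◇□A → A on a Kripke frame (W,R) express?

symmetry

Replacing A by ¬A and contraposing gives the equivalent schema A → □◇A.
Suppose A→□◇A is valid. Take Rxy and set V(A)={x}. Then A at x, so □◇A at x, so ◇A at y, so some z with Ryz has A; z=x, i.e. Ryx.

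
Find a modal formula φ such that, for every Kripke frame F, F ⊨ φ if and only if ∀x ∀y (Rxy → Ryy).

□(□p → p)

A defining formula is □(□p → p) (the T□ axiom).
Suppose □(□p→p) is valid. Take Rxy and set V(p)={w : Ryw}. Then at y, □p holds; since □(□p→p) at x, □p→p at y, so p at y, i.e. Ryy.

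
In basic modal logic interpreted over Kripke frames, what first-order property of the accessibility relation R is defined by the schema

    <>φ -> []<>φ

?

This schema is the 5 axiom.
Its frame correspondent is the Euclidean property — forall x forall y forall z (Rxy & Rxz -> Ryz).

the Euclidean property: forall x forall y forall z (Rxy & Rxz -> Ryz)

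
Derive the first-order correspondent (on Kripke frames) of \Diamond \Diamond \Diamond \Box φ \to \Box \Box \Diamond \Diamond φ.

\forall x \forall y \forall z ((x R^3 y \wedge x R^2 z) \to \exists w (yRw \wedge z R^2 w))

This is a Sahlqvist (Geach-type) schema ◇^3□^1φ → □^2◇^2φ.
Minimal-valuation argument: fix x; take any y with xR^3y and any z with xR^2z. Set V(φ) to the set of worlds R-reachable from y in exactly 1 step. Then □^1φ holds at y, so the antecedent holds at x; validity forces ◇^2φ at z, giving a w with zR^2w and yR^1w.
First-order correspondent: \forall x \forall y \forall z ((x R^3 y \wedge x R^2 z) \to \exists w (yRw \wedge z R^2 w)).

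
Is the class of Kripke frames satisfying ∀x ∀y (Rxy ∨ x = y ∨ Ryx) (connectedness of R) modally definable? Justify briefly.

No

Modal frame validity is preserved under disjoint unions.
Take 4 disjoint single-world reflexive frames: each is trivially connected, but their disjoint union has 4 worlds with no edge between distinct components, so it is not connected.
So no modal formula (or set of formulas) defines exactly the connected frames.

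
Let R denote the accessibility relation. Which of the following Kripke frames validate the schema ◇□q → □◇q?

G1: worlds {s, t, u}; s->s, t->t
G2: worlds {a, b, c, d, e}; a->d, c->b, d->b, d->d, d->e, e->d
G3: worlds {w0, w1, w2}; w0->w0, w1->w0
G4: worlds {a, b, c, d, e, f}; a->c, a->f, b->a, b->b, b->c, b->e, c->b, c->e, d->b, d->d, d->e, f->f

The schema corresponds to convergence: ∀x ∀y ∀z (Rxy ∧ Rxz → ∃w (Ryw ∧ Rzw)).
G1: satisfies the condition.
G2: fails — Rcb and Rcb but b and b have no common successor.
G3: satisfies the condition.
G4: fails — Rac and Raf but c and f have no common successor.
Valid on: G1, G3.

G1, G3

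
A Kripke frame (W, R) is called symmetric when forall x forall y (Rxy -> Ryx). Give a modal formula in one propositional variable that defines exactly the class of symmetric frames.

The condition is symmetry. The B schema s → □◇s defines it.

s → □◇s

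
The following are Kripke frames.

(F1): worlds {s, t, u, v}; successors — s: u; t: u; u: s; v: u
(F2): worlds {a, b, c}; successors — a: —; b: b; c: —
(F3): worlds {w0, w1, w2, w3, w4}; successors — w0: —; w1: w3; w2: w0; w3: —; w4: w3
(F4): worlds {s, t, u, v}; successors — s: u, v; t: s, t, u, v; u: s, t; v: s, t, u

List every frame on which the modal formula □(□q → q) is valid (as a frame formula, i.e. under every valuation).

(F2)

The schema corresponds to shift-reflexivity: ∀x ∀y (Rxy → Ryy).
(F1): fails — Rsu but not Ruu.
(F2): ✓.
(F3): fails — Rw2w0 but not Rw0w0.
(F4): fails — Rtv but not Rvv.
Valid on: (F2).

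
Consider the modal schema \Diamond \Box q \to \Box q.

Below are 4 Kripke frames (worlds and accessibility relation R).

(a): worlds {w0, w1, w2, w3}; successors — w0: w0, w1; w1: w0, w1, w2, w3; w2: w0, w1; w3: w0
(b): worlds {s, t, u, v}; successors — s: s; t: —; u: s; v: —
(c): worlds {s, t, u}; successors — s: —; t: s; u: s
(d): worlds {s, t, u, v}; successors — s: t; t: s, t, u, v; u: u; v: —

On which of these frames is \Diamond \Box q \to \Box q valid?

Frame correspondent (Sahlqvist): \forall x \forall y \forall z (Rxy \wedge Rxz \to Ryz) — i.e. the Euclidean property.
(a): fails — Rw1w2 and Rw1w2 but not Rw2w2.
(b): holds.
(c): fails — Rts and Rts but not Rss.
(d): fails — Rtv and Rtv but not Rvv.
Valid on: (b).

(b)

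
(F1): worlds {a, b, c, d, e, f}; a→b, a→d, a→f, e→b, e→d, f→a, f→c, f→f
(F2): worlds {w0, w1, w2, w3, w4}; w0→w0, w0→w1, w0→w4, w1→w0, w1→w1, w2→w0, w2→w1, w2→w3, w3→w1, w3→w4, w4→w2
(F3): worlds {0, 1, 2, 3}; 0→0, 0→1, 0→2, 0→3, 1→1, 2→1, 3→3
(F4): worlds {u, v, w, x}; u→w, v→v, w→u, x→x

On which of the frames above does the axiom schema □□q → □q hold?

Frame correspondent (Sahlqvist): ∀x ∀y (Rxy → ∃z (Rxz ∧ Rzy)) — i.e. density.
(F1): fails — Reb but no z with Rez and Rzb.
(F2): fails — Rw4w2 but no z with Rw4z and Rzw2.
(F3): condition met.
(F4): fails — Rwu but no z with Rwz and Rzu.

(F3)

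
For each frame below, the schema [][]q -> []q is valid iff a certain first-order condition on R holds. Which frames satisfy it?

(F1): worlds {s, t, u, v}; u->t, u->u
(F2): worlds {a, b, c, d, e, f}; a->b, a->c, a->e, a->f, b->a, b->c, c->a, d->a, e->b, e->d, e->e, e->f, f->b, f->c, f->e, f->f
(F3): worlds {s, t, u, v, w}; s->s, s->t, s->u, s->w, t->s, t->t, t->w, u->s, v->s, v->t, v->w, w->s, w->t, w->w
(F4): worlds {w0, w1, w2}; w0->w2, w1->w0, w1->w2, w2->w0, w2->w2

This is the axiom for density; its first-order frame correspondent is forall x forall y (Rxy -> exists z (Rxz & Rzy)).
(F1): ✓.
(F2): fails — Rda but no z with Rdz and Rza.
(F3): ✓.
(F4): ✓.
Valid on: (F1), (F3), (F4).

(F1), (F3), (F4)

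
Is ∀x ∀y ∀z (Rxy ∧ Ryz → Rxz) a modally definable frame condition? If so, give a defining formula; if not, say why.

Yes — defined by □q → □□q

The condition is transitivity. A defining modal formula is □q → □□q.
Suppose □q→□□q is valid. Take Rxy, Ryz and set V(q)={w : Rxw}. Then □q at x, so □□q at x, so □q at y, so q at z, i.e. Rxz.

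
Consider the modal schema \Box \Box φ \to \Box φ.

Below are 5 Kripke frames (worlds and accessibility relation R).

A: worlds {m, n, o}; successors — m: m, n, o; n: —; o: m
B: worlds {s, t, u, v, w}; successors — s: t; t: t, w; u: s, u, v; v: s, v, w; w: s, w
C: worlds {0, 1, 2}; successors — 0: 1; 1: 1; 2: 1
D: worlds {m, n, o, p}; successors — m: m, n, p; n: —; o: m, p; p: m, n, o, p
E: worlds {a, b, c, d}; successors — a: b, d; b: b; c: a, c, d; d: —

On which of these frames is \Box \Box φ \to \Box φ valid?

The schema corresponds to density: \forall x \forall y (Rxy \to \exists z (Rxz \wedge Rzy)).
A: ✓.
B: ✓.
C: ✓.
D: ✓.
E: fails — Rad but no z with Raz and Rzd.

A, B, C, D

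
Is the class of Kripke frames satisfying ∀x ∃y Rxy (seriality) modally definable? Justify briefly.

Yes, by □q → ◇q

The condition is seriality. A defining modal formula is □q → ◇q.
Suppose □q→◇q is valid. At any x set V(q)=W. Then □q at x, so ◇q at x, so x has a successor.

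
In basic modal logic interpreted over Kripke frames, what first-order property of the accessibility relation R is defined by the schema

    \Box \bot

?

Emptiness of R

□⊥ is valid iff no world has any successor (otherwise □⊥ fails at any world with one).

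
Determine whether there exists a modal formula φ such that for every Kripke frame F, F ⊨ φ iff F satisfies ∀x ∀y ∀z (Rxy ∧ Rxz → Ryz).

Yes: it is the Euclidean property, defined by the 5 schema ◇r → □◇r.

Yes — defined by ◇r → □◇r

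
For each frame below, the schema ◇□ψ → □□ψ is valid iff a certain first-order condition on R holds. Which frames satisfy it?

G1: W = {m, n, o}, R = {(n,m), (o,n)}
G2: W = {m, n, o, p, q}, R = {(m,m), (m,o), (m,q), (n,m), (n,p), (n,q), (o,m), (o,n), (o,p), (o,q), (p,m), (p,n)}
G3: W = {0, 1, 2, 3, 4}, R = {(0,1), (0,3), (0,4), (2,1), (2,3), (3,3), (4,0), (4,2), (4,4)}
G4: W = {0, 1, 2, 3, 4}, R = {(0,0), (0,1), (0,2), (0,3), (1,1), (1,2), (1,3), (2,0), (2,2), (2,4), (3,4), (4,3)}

G1

This is the axiom for a generalized confluence (Geach) condition; its first-order frame correspondent is ∀x ∀y ∀z ((xRy ∧ xR²z) → ∃w (yRw ∧ z = w)).
G1: ✓.
G2: fails — mRm, mR²n but no w with mRw and n=w.
G3: fails — 0R1, 0R²0 but no w with 1Rw and 0=w.
G4: fails — 0R0, 0R²4 but no w with 0Rw and 4=w.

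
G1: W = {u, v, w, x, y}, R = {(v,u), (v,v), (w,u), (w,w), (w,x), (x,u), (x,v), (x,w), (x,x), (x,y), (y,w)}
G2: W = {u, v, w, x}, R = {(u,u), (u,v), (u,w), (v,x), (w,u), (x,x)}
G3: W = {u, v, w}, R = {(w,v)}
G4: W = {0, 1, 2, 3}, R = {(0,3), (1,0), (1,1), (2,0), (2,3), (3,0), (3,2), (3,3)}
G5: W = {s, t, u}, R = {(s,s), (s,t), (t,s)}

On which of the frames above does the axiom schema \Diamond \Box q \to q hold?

G5

This is the axiom for symmetry; its first-order frame correspondent is \forall x \forall y (Rxy \to Ryx).
G1: fails — Rwu but not Ruw.
G2: fails — Ruv but not Rvu.
G3: fails — Rwv but not Rvw.
G4: fails — R10 but not R01.
G5: condition met.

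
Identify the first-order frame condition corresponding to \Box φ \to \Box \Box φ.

transitivity

This is the 4 axiom.
It corresponds to transitivity: \forall x \forall y \forall z (Rxy \wedge Ryz \to Rxz).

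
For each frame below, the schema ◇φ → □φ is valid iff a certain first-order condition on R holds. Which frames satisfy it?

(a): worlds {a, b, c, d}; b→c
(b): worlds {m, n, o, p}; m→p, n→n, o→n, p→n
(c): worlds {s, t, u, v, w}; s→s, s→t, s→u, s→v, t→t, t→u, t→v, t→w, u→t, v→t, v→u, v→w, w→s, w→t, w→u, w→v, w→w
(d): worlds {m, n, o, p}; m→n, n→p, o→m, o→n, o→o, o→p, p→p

Frame correspondent (Sahlqvist): ∀x ∀y ∀z (Rxy ∧ Rxz → y = z) — i.e. partial functionality.
(a): ✓.
(b): ✓.
(c): fails — s sees both s and t.
(d): fails — o sees both m and n.

(a), (b)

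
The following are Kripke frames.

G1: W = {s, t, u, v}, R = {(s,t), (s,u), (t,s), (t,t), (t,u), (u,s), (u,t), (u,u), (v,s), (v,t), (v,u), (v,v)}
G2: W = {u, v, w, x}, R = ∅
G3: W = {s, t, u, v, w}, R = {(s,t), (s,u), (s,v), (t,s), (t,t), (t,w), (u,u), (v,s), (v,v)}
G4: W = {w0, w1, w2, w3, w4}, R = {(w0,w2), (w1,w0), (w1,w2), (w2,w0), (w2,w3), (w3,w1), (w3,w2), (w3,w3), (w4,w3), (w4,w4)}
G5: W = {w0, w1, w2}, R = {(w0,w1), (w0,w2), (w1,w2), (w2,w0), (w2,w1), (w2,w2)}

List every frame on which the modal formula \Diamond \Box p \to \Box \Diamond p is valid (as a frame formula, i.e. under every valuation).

Frame correspondent (Sahlqvist): \forall x \forall y \forall z (Rxy \wedge Rxz \to \exists w (Ryw \wedge Rzw)) — i.e. convergence.
G1: satisfies the condition.
G2: satisfies the condition.
G3: fails — Rsv and Rsu but v and u have no common successor.
G4: fails — Rw1w2 and Rw1w0 but w2 and w0 have no common successor.
G5: satisfies the condition.
Valid on: G1, G2, G5.

G1, G2, G5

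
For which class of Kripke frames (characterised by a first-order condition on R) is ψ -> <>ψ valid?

Equivalently (dual form): □ψ → ψ.
Suppose □ψ→ψ is valid. At any x set V(ψ)={w : Rxw}. Then □ψ holds at x, so ψ holds at x, i.e. Rxx.
The converse is a direct semantic check.
So the correspondent is reflexivity.

reflexivity: forall x Rxx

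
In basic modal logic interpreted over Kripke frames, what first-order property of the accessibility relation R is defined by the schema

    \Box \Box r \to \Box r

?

density

This is the C4 axiom.
Its frame correspondent is density — \forall x \forall y (Rxy \to \exists z (Rxz \wedge Rzy)).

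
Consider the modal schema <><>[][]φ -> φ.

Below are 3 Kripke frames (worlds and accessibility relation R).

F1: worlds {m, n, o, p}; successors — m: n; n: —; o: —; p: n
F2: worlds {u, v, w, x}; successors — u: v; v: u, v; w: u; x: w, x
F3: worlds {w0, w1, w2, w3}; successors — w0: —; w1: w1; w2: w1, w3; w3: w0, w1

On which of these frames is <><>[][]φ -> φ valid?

F1

The schema corresponds to a generalized confluence (Geach) condition: forall x forall y (x R^2 y -> exists w (y R^2 w & x = w)).
F1: ✓.
F2: fails — wR²v but no t with vR²t and w=t.
F3: fails — w2R²w0 but no w with w0R²w and w2=w.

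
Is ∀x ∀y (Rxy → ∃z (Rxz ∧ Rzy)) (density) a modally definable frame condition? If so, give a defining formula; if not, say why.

Yes — defined by □□r → □r

The condition is density. A defining modal formula is □□r → □r.
Suppose □□r→□r is valid. Take Rxy and set V(r)={w : xR²w}. Then □□r at x, so □r at x, so r at y, i.e. ∃z(Rxz∧Rzy).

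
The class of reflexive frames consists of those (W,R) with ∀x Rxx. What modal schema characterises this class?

□q → q

A defining formula is □q → q (the T axiom).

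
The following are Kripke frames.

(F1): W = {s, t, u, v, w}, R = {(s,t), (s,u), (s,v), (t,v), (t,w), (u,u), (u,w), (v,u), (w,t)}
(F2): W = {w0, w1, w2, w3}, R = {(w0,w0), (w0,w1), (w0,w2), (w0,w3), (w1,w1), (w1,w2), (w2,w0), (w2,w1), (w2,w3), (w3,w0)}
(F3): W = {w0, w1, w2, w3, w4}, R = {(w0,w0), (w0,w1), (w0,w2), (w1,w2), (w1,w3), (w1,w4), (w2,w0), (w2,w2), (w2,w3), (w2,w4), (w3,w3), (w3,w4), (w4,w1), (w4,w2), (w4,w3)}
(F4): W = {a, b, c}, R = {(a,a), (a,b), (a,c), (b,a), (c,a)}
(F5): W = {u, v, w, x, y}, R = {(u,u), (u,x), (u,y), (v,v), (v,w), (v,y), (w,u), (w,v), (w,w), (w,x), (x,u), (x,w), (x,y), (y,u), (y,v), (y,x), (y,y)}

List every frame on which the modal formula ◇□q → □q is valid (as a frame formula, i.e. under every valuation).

none

This is the axiom for the Euclidean property; its first-order frame correspondent is ∀x ∀y ∀z (Rxy ∧ Rxz → Ryz).
(F1): fails — Rsv and Rsv but not Rvv.
(F2): fails — Rw0w1 and Rw0w0 but not Rw1w0.
(F3): fails — Rw0w1 and Rw0w1 but not Rw1w1.
(F4): fails — Rab and Rab but not Rbb.
(F5): fails — Rux and Rux but not Rxx.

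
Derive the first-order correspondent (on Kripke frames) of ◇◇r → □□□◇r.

∀x ∀y ∀z ((xR²y ∧ xR³z) → ∃w (y = w ∧ zRw))

This is a Sahlqvist (Geach-type) schema ◇^2□^0r → □^3◇^1r.
Minimal-valuation argument: fix x; take any y with xR^2y and any z with xR^3z. Set V(r) to the set of worlds R-reachable from y in exactly 0 steps. Then □^0r holds at y, so the antecedent holds at x; validity forces ◇^1r at z, giving a w with zR^1w and yR^0w.
First-order correspondent: ∀x ∀y ∀z ((xR²y ∧ xR³z) → ∃w (y = w ∧ zRw)).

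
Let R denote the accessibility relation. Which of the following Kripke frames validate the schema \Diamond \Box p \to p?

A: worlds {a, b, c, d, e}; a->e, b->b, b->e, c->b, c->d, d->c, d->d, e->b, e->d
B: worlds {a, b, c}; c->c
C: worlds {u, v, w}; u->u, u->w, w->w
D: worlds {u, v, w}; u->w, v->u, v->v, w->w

Frame correspondent (Sahlqvist): \forall x \forall y (Rxy \to Ryx) — i.e. symmetry.
A: fails — Rae but not Rea.
B: satisfies the condition.
C: fails — Ruw but not Rwu.
D: fails — Rvu but not Ruv.
Valid on: B.

B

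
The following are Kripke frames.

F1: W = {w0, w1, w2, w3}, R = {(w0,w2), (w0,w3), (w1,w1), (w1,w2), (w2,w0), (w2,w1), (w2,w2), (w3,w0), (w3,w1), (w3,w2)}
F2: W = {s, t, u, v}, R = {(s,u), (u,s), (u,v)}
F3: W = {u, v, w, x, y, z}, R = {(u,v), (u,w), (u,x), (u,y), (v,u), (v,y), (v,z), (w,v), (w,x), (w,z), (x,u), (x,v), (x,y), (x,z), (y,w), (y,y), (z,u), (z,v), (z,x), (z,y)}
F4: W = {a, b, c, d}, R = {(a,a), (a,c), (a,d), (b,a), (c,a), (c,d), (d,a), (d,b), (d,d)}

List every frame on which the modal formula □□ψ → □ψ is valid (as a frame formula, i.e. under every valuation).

Frame correspondent (Sahlqvist): ∀x ∀y (Rxy → ∃z (Rxz ∧ Rzy)) — i.e. density.
F1: fails — Rw0w3 but no z with Rw0z and Rzw3.
F2: fails — Rsu but no z with Rsz and Rzu.
F3: fails — Rvz but no t with Rvt and Rtz.
F4: ✓.

F4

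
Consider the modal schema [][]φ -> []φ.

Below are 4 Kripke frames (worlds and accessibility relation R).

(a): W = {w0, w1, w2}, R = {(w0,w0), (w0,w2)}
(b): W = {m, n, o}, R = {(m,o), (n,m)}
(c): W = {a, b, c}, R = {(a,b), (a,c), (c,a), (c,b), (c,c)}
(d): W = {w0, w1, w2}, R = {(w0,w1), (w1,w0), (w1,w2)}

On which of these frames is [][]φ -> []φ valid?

(a), (c)

This is the axiom for density; its first-order frame correspondent is forall x forall y (Rxy -> exists z (Rxz & Rzy)).
(a): satisfies the condition.
(b): fails — Rnm but no z with Rnz and Rzm.
(c): satisfies the condition.
(d): fails — Rw1w2 but no z with Rw1z and Rzw2.
Valid on: (a), (c).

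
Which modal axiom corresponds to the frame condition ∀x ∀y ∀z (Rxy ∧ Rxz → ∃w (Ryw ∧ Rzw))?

This is convergence; the standard corresponding axiom is .2: ◇□ψ → □◇ψ.
Suppose ◇□ψ→□◇ψ is valid. Take Rxy, Rxz and set V(ψ)={w : Ryw}. Then □ψ at y so ◇□ψ at x, so □◇ψ at x, so ◇ψ at z, giving w with Rzw and Ryw.

◇□ψ → □◇ψ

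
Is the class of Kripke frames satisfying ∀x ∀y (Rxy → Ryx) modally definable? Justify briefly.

The condition is symmetry. A defining modal formula is q → □◇q.

Yes — defined by q → □◇q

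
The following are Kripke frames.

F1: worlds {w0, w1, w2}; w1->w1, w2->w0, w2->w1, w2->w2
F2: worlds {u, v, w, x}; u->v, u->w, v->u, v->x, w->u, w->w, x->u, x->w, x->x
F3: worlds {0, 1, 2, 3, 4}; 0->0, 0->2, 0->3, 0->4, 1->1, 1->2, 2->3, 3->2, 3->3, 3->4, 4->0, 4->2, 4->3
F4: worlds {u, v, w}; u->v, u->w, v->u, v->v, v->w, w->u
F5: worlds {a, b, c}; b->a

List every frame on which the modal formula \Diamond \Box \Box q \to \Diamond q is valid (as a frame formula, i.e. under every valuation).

F2, F3, F4

Frame correspondent (Sahlqvist): \forall x \forall y (xRy \to \exists w (y R^2 w \wedge xRw)) — i.e. a generalized confluence (Geach) condition.
F1: fails — w2Rw0 but no w with w0R²w and w2Rw.
F2: satisfies the condition.
F3: satisfies the condition.
F4: satisfies the condition.
F5: fails — bRa but no w with aR²w and bRw.
Valid on: F2, F3, F4.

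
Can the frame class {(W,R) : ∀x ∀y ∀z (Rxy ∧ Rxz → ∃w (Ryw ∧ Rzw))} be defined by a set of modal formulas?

Yes — defined by ◇□r → □◇r

The condition is convergence. A defining modal formula is ◇□r → □◇r.
Suppose ◇□r→□◇r is valid. Take Rxy, Rxz and set V(r)={w : Ryw}. Then □r at y so ◇□r at x, so □◇r at x, so ◇r at z, giving w with Rzw and Ryw.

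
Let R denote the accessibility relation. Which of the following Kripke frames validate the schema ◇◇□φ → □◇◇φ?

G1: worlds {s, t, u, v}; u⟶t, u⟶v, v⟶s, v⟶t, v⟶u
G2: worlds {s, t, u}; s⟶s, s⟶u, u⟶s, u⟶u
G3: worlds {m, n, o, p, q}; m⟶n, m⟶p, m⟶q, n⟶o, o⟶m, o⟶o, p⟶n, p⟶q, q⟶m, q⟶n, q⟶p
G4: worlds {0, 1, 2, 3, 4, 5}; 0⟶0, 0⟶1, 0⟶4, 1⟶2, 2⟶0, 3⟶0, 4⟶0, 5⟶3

Frame correspondent (Sahlqvist): ∀x ∀y ∀z ((xR²y ∧ xRz) → ∃w (yRw ∧ zR²w)) — i.e. a generalized confluence (Geach) condition.
G1: fails — uR²s, uRt but no w with sRw and tR²w.
G2: condition met.
G3: fails — mR²m, mRn but no w with mRw and nR²w.
G4: fails — 0R²1, 0R1 but no w with 1Rw and 1R²w.

G2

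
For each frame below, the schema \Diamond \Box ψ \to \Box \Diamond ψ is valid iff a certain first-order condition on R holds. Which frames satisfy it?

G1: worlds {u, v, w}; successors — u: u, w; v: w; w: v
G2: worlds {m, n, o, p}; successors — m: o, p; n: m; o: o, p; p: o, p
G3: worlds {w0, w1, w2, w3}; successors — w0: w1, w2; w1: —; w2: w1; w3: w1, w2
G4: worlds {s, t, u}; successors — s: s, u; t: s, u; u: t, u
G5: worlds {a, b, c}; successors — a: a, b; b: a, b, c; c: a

G2, G4, G5

Frame correspondent (Sahlqvist): \forall x \forall y \forall z (Rxy \wedge Rxz \to \exists w (Ryw \wedge Rzw)) — i.e. convergence.
G1: fails — Ruw and Ruu but w and u have no common successor.
G2: holds.
G3: fails — Rw0w1 and Rw0w1 but w1 and w1 have no common successor.
G4: holds.
G5: holds.
Valid on: G2, G4, G5.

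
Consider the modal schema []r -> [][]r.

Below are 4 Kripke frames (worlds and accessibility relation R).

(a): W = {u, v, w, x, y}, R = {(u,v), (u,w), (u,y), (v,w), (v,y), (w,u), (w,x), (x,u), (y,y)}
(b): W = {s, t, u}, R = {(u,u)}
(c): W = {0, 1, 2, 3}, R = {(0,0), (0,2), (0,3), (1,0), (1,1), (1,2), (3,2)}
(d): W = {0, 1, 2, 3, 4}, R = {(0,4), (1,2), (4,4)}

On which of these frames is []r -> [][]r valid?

This is the axiom for transitivity; its first-order frame correspondent is forall x forall y forall z (Rxy & Ryz -> Rxz).
(a): fails — Ruw and Rwu but not Ruu.
(b): holds.
(c): fails — R10 and R03 but not R13.
(d): holds.

(b), (d)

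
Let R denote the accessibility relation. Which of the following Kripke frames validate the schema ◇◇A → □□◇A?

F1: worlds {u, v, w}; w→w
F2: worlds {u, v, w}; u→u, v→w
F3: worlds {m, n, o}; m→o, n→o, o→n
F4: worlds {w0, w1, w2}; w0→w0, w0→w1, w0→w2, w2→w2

Frame correspondent (Sahlqvist): ∀x ∀y ∀z ((xR²y ∧ xR²z) → ∃w (y = w ∧ zRw)) — i.e. a generalized confluence (Geach) condition.
F1: ✓.
F2: ✓.
F3: fails — mR²n, mR²n but no w with n=w and nRw.
F4: fails — w0R²w0, w0R²w1 but no w with w0=w and w1Rw.
Valid on: F1, F2.

F1, F2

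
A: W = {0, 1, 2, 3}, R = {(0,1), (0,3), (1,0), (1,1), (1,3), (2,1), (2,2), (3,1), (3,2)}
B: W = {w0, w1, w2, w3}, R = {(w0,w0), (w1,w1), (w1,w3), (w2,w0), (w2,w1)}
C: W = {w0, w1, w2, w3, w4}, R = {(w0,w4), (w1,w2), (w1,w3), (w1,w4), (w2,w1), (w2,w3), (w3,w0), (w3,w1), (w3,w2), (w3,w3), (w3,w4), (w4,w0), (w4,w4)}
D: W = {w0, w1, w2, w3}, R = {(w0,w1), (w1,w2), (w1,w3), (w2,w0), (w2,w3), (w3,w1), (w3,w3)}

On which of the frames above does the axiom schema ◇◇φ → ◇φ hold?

none

The schema corresponds to transitivity: ∀x ∀y ∀z (Rxy ∧ Ryz → Rxz).
A: fails — R31 and R10 but not R30.
B: fails — Rw2w1 and Rw1w3 but not Rw2w3.
C: fails — Rw1w2 and Rw2w1 but not Rw1w1.
D: fails — Rw1w2 and Rw2w0 but not Rw1w0.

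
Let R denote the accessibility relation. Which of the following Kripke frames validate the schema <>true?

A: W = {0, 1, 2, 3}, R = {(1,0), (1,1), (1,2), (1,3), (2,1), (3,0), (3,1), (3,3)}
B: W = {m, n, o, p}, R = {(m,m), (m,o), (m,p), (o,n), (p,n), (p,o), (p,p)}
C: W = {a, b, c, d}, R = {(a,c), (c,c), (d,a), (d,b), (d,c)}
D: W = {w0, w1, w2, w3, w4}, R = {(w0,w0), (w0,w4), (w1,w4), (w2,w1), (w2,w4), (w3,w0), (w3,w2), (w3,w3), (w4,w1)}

This is the axiom for seriality; its first-order frame correspondent is forall x exists y Rxy.
A: fails — world 0 has no successor.
B: fails — world n has no successor.
C: fails — world b has no successor.
D: ✓.
Valid on: D.

D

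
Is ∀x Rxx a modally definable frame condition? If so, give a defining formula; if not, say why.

This is a Sahlqvist condition; the T axiom □r → r defines it.
Suppose □r→r is valid. At any x set V(r)={w : Rxw}. Then □r holds at x, so r holds at x, i.e. Rxx.

Definable; □r → r defines it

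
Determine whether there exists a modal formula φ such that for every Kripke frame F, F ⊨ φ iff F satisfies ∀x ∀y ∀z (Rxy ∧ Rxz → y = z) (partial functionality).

Yes, by ◇r → □r

This is a Sahlqvist condition; the CD axiom ◇r → □r defines it.
Suppose ◇r→□r is valid. Take Rxy, Rxz and set V(r)={y}. Then ◇r at x, so □r at x, so r at z, i.e. z=y.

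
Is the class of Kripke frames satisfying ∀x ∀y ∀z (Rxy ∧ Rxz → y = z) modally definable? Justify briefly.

The condition is partial functionality. A defining modal formula is ◇p → □p.
Suppose ◇p→□p is valid. Take Rxy, Rxz and set V(p)={y}. Then ◇p at x, so □p at x, so p at z, i.e. z=y.

Yes — defined by ◇p → □p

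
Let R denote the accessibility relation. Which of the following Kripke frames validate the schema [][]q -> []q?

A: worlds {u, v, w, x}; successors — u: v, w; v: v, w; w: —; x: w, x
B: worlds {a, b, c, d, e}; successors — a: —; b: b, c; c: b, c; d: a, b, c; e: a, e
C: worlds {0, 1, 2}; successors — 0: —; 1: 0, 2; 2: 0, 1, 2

A, C

Frame correspondent (Sahlqvist): forall x forall y (Rxy -> exists z (Rxz & Rzy)) — i.e. density.
A: holds.
B: fails — Rda but no z with Rdz and Rza.
C: holds.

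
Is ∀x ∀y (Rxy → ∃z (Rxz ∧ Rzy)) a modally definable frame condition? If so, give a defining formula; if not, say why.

This is a Sahlqvist condition; the C4 axiom □□p → □p defines it.
Suppose □□p→□p is valid. Take Rxy and set V(p)={w : xR²w}. Then □□p at x, so □p at x, so p at y, i.e. ∃z(Rxz∧Rzy).

Yes, by □□p → □p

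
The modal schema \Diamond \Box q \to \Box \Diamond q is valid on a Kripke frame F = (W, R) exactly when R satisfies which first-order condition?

Suppose ◇□q→□◇q is valid. Take Rxy, Rxz and set V(q)={w : Ryw}. Then □q at y so ◇□q at x, so □◇q at x, so ◇q at z, giving w with Rzw and Ryw.

convergence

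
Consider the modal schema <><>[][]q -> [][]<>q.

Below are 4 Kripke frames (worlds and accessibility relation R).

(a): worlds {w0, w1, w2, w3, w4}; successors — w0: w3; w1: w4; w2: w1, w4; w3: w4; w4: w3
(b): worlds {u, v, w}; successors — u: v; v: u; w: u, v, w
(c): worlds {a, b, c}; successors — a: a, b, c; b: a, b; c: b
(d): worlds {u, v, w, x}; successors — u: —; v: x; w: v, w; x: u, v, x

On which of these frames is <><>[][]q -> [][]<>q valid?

This is the axiom for a generalized confluence (Geach) condition; its first-order frame correspondent is forall x forall y forall z ((x R^2 y & x R^2 z) -> exists w (y R^2 w & zRw)).
(a): fails — w0R²w4, w0R²w4 but no w with w4R²w and w4Rw.
(b): fails — uR²u, uR²u but no t with uR²t and uRt.
(c): ✓.
(d): fails — vR²u, vR²u but no t with uR²t and uRt.
Valid on: (c).

(c)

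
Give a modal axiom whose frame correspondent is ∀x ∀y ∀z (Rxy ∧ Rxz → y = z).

A defining formula is ◇s → □s (the CD axiom).
Suppose ◇s→□s is valid. Take Rxy, Rxz and set V(s)={y}. Then ◇s at x, so □s at x, so s at z, i.e. z=y.

◇s → □s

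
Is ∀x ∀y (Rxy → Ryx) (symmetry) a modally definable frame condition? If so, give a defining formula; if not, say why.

Yes — defined by r → □◇r

The condition is symmetry. A defining modal formula is r → □◇r.
Suppose r→□◇r is valid. Take Rxy and set V(r)={x}. Then r at x, so □◇r at x, so ◇r at y, so some z with Ryz has r; z=x, i.e. Ryx.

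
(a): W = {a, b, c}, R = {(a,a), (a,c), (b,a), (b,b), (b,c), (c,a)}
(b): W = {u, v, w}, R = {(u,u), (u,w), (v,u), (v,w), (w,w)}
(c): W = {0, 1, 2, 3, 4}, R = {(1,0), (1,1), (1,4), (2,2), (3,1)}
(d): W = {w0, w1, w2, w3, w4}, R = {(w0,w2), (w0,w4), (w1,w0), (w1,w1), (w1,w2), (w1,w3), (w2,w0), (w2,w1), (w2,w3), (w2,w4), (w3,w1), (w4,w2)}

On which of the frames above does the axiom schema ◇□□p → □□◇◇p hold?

The schema corresponds to a generalized confluence (Geach) condition: ∀x ∀y ∀z ((xRy ∧ xR²z) → ∃w (yR²w ∧ zR²w)).
(a): holds.
(b): holds.
(c): fails — 1R0, 1R²0 but no w with 0R²w and 0R²w.
(d): holds.

(a), (b), (d)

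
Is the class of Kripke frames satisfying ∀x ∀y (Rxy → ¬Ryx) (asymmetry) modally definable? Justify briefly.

Modal frame validity is preserved under surjective bounded morphisms.
The 4-cycle (worlds a,b,c,d with a→b→c→d→a) is asymmetric. Mapping every world to a single reflexive point • is a surjective bounded morphism, and the reflexive point is not asymmetric (R•• but asymmetry requires ¬R••).
So the class is not modally definable.

No — not modally definable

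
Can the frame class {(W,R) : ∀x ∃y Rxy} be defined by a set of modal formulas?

The condition is seriality. A defining modal formula is □q → ◇q.

Definable; □q → ◇q defines it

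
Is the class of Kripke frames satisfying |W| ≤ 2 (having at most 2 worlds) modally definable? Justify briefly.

Not definable by any modal formula

Any modally definable frame class is closed under disjoint unions.
Any modal formula valid on each of 3 disjoint one-world frames is valid on their disjoint union (validity is preserved under disjoint unions). Each one-world frame has |W|=1≤2, but the union has |W|=3.
So no modal formula (or set of formulas) defines exactly the |W|≤2 frames.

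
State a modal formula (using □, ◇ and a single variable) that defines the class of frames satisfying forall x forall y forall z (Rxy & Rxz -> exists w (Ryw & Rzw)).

The condition is convergence. The .2 schema ◇□ψ → □◇ψ defines it.
Suppose ◇□ψ→□◇ψ is valid. Take Rxy, Rxz and set V(ψ)={w : Ryw}. Then □ψ at y so ◇□ψ at x, so □◇ψ at x, so ◇ψ at z, giving w with Rzw and Ryw.

◇□ψ → □◇ψ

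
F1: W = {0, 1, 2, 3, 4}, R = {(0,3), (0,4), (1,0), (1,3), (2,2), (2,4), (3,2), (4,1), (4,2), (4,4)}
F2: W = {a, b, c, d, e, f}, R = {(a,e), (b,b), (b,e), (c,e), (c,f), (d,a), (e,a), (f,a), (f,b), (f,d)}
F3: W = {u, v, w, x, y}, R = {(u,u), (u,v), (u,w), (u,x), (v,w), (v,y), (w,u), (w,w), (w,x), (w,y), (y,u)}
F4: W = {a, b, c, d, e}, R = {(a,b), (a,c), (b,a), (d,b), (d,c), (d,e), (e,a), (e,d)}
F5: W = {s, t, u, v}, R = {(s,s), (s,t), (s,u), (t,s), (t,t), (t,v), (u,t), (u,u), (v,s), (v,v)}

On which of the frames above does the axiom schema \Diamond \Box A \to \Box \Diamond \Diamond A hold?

F5

The schema corresponds to a generalized confluence (Geach) condition: \forall x \forall y \forall z ((xRy \wedge xRz) \to \exists w (yRw \wedge z R^2 w)).
F1: fails — 4R1, 4R2 but no w with 1Rw and 2R²w.
F2: fails — aRe, aRe but no w with eRw and eR²w.
F3: fails — uRu, uRx but no t with uRt and xR²t.
F4: fails — aRb, aRb but no w with bRw and bR²w.
F5: satisfies the condition.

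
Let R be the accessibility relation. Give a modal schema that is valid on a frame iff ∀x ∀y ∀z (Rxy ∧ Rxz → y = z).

◇q → □q

A defining formula is ◇q → □q (the CD axiom).
Suppose ◇q→□q is valid. Take Rxy, Rxz and set V(q)={y}. Then ◇q at x, so □q at x, so q at z, i.e. z=y.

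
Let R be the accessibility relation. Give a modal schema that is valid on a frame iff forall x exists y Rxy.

□p → ◇p

A defining formula is □p → ◇p (the D axiom).
Suppose □p→◇p is valid. At any x set V(p)=W. Then □p at x, so ◇p at x, so x has a successor.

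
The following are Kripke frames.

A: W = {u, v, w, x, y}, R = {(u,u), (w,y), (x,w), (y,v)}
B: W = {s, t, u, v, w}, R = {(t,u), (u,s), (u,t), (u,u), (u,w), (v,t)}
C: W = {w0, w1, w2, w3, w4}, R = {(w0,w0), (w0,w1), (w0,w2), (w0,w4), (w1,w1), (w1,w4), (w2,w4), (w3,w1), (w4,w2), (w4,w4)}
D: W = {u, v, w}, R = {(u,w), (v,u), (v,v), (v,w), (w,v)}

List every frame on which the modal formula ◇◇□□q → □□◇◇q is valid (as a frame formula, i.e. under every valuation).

C, D

This is the axiom for a generalized confluence (Geach) condition; its first-order frame correspondent is ∀x ∀y ∀z ((xR²y ∧ xR²z) → ∃w (yR²w ∧ zR²w)).
A: fails — wR²v, wR²v but no t with vR²t and vR²t.
B: fails — tR²s, tR²s but no w* with sR²w* and sR²w*.
C: ✓.
D: ✓.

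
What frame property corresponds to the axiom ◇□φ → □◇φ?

convergence: ∀x ∀y ∀z (Rxy ∧ Rxz → ∃w (Ryw ∧ Rzw))

Suppose ◇□φ→□◇φ is valid. Take Rxy, Rxz and set V(φ)={w : Ryw}. Then □φ at y so ◇□φ at x, so □◇φ at x, so ◇φ at z, giving w with Rzw and Ryw.
Conversely, on a frame with convergence the schema holds at every world under every valuation.
Frame condition: ∀x ∀y ∀z (Rxy ∧ Rxz → ∃w (Ryw ∧ Rzw)).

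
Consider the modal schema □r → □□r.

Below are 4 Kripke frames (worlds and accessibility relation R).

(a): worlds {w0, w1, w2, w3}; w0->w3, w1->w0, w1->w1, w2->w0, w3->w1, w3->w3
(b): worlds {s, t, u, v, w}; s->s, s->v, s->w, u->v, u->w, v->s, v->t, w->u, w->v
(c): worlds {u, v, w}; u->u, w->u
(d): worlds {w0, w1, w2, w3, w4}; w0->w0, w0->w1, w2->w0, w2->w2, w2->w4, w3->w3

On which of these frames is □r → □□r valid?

Frame correspondent (Sahlqvist): ∀x ∀y ∀z (Rxy ∧ Ryz → Rxz) — i.e. transitivity.
(a): fails — Rw1w0 and Rw0w3 but not Rw1w3.
(b): fails — Ruv and Rvt but not Rut.
(c): condition met.
(d): fails — Rw2w0 and Rw0w1 but not Rw2w1.

(c)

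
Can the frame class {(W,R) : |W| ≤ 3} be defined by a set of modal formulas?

Not modally definable

Modal frame validity is preserved under disjoint unions.
Any modal formula valid on each of 4 disjoint one-world frames is valid on their disjoint union (validity is preserved under disjoint unions). Each one-world frame has |W|=1≤3, but the union has |W|=4.
So the class is not modally definable.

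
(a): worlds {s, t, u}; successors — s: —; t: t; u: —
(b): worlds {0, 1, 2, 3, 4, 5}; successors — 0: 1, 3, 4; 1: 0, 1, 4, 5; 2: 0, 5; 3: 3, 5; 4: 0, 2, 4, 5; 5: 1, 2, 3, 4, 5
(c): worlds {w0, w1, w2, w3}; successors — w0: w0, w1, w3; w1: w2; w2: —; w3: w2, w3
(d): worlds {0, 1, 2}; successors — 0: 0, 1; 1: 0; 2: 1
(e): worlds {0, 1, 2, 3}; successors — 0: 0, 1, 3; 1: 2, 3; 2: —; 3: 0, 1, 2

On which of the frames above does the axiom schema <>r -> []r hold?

The schema corresponds to partial functionality: forall x forall y forall z (Rxy & Rxz -> y = z).
(a): satisfies the condition.
(b): fails — 0 sees both 1 and 3.
(c): fails — w0 sees both w0 and w1.
(d): fails — 0 sees both 0 and 1.
(e): fails — 0 sees both 0 and 1.
Valid on: (a).

(a)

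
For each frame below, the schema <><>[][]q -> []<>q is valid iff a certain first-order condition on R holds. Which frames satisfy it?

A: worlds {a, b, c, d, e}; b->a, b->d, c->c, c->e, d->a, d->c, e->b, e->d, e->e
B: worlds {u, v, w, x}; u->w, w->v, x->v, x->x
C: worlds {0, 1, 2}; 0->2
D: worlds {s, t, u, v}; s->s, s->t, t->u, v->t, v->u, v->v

The schema corresponds to a generalized confluence (Geach) condition: forall x forall y forall z ((x R^2 y & xRz) -> exists w (y R^2 w & zRw)).
A: fails — bR²a, bRa but no w with aR²w and aRw.
B: fails — uR²v, uRw but no t with vR²t and wRt.
C: satisfies the condition.
D: fails — sR²t, sRs but no w with tR²w and sRw.

C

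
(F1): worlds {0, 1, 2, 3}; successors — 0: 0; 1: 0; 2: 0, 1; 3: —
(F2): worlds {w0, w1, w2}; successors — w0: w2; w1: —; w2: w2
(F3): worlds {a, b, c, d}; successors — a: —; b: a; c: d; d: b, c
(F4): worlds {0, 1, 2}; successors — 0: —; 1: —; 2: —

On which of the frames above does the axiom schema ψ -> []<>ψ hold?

The schema corresponds to symmetry: forall x forall y (Rxy -> Ryx).
(F1): fails — R10 but not R01.
(F2): fails — Rw0w2 but not Rw2w0.
(F3): fails — Rdb but not Rbd.
(F4): holds.
Valid on: (F4).

(F4)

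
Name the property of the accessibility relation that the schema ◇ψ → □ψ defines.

partial functionality

Suppose ◇ψ→□ψ is valid. Take Rxy, Rxz and set V(ψ)={y}. Then ◇ψ at x, so □ψ at x, so ψ at z, i.e. z=y.
Conversely, on a frame with partial functionality the schema holds at every world under every valuation.
So the correspondent is partial functionality.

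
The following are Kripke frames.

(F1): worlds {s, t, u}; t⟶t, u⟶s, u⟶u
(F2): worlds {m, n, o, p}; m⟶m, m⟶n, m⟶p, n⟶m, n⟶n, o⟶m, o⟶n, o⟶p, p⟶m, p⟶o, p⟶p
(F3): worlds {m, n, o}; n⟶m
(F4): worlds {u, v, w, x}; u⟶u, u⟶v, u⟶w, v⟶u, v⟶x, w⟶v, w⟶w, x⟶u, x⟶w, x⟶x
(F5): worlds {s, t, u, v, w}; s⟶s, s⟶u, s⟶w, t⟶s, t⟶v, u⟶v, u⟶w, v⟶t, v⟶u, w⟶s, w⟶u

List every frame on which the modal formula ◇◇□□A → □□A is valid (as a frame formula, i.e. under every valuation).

(F3), (F4)

This is the axiom for a generalized confluence (Geach) condition; its first-order frame correspondent is ∀x ∀y ∀z ((xR²y ∧ xR²z) → ∃w (yR²w ∧ z = w)).
(F1): fails — uR²s, uR²s but no w with sR²w and s=w.
(F2): fails — mR²n, mR²o but no w with nR²w and o=w.
(F3): holds.
(F4): holds.
(F5): fails — sR²u, sR²v but no w* with uR²w* and v=w*.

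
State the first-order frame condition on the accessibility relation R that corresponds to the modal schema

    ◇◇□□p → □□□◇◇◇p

This is a Sahlqvist (Geach-type) schema ◇^2□^2p → □^3◇^3p.
First-order correspondent: ∀x ∀y ∀z ((xR²y ∧ xR³z) → ∃w (yR²w ∧ zR³w)).

∀x ∀y ∀z ((xR²y ∧ xR³z) → ∃w (yR²w ∧ zR³w))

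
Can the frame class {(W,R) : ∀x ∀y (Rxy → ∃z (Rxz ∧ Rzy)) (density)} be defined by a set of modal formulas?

Definable; □□q → □q defines it

The condition is density. A defining modal formula is □□q → □q.
Suppose □□q→□q is valid. Take Rxy and set V(q)={w : xR²w}. Then □□q at x, so □q at x, so q at y, i.e. ∃z(Rxz∧Rzy).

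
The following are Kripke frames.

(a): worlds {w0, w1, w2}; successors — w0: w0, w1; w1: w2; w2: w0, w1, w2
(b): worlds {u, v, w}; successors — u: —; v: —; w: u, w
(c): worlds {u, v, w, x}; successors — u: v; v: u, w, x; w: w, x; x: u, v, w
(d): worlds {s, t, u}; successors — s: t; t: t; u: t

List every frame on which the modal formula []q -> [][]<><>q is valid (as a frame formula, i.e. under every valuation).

(a), (d)

Frame correspondent (Sahlqvist): forall x forall z (x R^2 z -> exists w (xRw & z R^2 w)) — i.e. a generalized confluence (Geach) condition.
(a): satisfies the condition.
(b): fails — wR²u but no t with wRt and uR²t.
(c): fails — uR²u but no t with uRt and uR²t.
(d): satisfies the condition.
Valid on: (a), (d).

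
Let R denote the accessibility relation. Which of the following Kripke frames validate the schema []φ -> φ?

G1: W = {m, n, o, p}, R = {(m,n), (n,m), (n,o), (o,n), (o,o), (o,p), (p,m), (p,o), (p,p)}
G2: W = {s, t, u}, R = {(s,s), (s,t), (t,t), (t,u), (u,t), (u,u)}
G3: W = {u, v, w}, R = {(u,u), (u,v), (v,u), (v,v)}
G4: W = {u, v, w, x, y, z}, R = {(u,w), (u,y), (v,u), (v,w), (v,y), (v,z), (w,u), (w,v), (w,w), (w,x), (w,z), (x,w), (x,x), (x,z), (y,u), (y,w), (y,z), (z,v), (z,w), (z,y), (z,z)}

Frame correspondent (Sahlqvist): forall x Rxx — i.e. reflexivity.
G1: fails — world m does not see itself.
G2: ✓.
G3: fails — world w does not see itself.
G4: fails — world u does not see itself.

G2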